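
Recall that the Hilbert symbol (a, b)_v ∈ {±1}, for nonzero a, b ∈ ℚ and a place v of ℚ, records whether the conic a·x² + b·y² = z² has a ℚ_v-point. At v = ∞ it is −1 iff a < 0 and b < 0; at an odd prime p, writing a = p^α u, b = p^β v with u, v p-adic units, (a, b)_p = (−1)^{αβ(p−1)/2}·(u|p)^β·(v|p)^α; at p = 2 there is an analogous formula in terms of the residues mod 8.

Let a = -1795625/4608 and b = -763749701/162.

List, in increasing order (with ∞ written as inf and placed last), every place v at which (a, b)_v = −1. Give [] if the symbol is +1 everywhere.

[13, inf]

(a, b) ≡ (-34, -442) mod (ℚ^×)²; places V = {2, 3, 5, 11, 13, 17, ∞}.
(a,b)_17: α=1, u≡13; β=1, v≡16 (mod 17); (13|17)=+1, (16|17)=+1; sign (−1)^0·+1^1·+1^1 = +1.
(a,b)_11: α=0, u≡7; β=2, v≡9 (mod 11); (7|11)=-1, (9|11)=+1; sign (−1)^0·-1^2·+1^0 = +1.
(a,b)_3: α=-2, u≡2; β=-4, v≡2 (mod 3); (2|3)=-1, (2|3)=-1; sign (−1)^0·-1^-4·-1^-2 = +1.
(a,b)_2: α=-9, β=-1; u≡7, v≡3 (mod 8); ε(u)ε(v)=1·1, αω(v)=-9·1, βω(u)=-1·0; sum ≡ 0  ⇒  +1.
(a,b)_13: α=2, u≡8; β=5, v≡6 (mod 13); (8|13)=-1, (6|13)=-1; sign (−1)^0·-1^5·-1^2 = -1.
(a,b)_∞: sgn(-34)=−, sgn(-442)=−, so -1.
(a,b)_5: α=4, u≡4; β=0, v≡2 (mod 5); (4|5)=+1, (2|5)=-1; sign (−1)^0·+1^0·-1^4 = +1.
Ram(-34, -442) = {13, ∞}; no ℚ_13-point on the conic.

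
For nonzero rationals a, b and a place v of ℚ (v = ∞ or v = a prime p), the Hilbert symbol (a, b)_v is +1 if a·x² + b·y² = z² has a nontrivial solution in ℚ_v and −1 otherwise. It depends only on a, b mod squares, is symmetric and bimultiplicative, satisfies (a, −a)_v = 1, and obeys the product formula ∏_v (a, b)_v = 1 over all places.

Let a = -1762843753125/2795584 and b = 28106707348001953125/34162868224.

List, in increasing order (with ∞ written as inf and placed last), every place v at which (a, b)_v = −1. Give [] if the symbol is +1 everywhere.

Mod squares: a ≡ -5, b ≡ 1365. Check v ∈ {∞, 2, 3, 5, 7, 11, 13, 19, 29}.
v=7: a=7^2·(≡2), b=7^3·(≡3) mod 7; (2|7)=+1, (3|7)=-1; (−1)^{2·3·3}·(+1)^3·(-1)^2 = +1.
v=29: a=29^2·(≡13), b=29^4·(≡11) mod 29; (13|29)=+1, (11|29)=-1; (−1)^{2·4·14}·(+1)^4·(-1)^2 = +1.
v=3: a=3^4·(≡1), b=3^3·(≡2) mod 3; (1|3)=+1, (2|3)=-1; (−1)^{4·3·1}·(+1)^3·(-1)^4 = +1.
v=2: v_2(a)=-6, v_2(b)=-18; units ≡ 3, 5 (mod 8); ε·ε+αω+βω = 1·0+-6·1+-18·1 ≡ 0  ⇒  (a,b)_2 = +1.
v=19: a=19^-2·(≡13), b=19^-4·(≡6) mod 19; (13|19)=-1, (6|19)=+1; (−1)^{-2·-4·9}·(-1)^-4·(+1)^-2 = +1.
v=13: a=13^2·(≡11), b=13^3·(≡9) mod 13; (11|13)=-1, (9|13)=+1; (−1)^{2·3·6}·(-1)^3·(+1)^2 = -1.
v=∞: -5 < 0 and 1365 > 0  ⇒  (a,b)_∞ = +1.
v=11: a=11^-2·(≡10), b=11^0·(≡4) mod 11; (10|11)=-1, (4|11)=+1; (−1)^{-2·0·5}·(-1)^0·(+1)^-2 = +1.
v=5: a=5^5·(≡1), b=5^9·(≡3) mod 5; (1|5)=+1, (3|5)=-1; (−1)^{5·9·2}·(+1)^9·(-1)^5 = -1.
Ram(-5, 1365) = {5, 13}; no ℚ_5-point on the conic.

[5, 13]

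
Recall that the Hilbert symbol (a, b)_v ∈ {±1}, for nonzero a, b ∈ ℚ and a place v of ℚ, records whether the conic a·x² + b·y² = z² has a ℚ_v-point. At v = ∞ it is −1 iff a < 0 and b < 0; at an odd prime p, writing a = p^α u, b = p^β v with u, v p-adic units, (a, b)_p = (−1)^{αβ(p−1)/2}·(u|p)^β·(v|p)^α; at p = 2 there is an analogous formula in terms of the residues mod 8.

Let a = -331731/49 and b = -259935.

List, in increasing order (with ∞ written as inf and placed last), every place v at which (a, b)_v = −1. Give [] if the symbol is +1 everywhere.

(a, b) ≡ (-36859, -259935) mod (ℚ^×)²; places V = {2, 3, 5, 7, 13, 29, 31, 41, 43, ∞}.
(a,b)_∞: sgn(-36859)=−, sgn(-259935)=−, so -1.
(a,b)_41: α=1, u≡29; β=0, v≡5 (mod 41); (29|41)=-1, (5|41)=+1; sign (−1)^0·-1^0·+1^1 = +1.
(a,b)_43: α=0, u≡31; β=1, v≡18 (mod 43); (31|43)=+1, (18|43)=-1; sign (−1)^0·+1^1·-1^0 = +1.
(a,b)_2: α=0, β=0; u≡5, v≡1 (mod 8); ε(u)ε(v)=0·0, αω(v)=0·0, βω(u)=0·1; sum ≡ 0  ⇒  +1.
(a,b)_7: α=-2, u≡6; β=0, v≡3 (mod 7); (6|7)=-1, (3|7)=-1; sign (−1)^0·-1^0·-1^-2 = +1.
(a,b)_31: α=1, u≡10; β=1, v≡16 (mod 31); (10|31)=+1, (16|31)=+1; sign (−1)^1·+1^1·+1^1 = -1.
(a,b)_29: α=1, u≡24; β=0, v≡21 (mod 29); (24|29)=+1, (21|29)=-1; sign (−1)^0·+1^0·-1^1 = -1.
(a,b)_5: α=0, u≡1; β=1, v≡3 (mod 5); (1|5)=+1, (3|5)=-1; sign (−1)^0·+1^1·-1^0 = +1.
(a,b)_13: α=0, u≡12; β=1, v≡12 (mod 13); (12|13)=+1, (12|13)=+1; sign (−1)^0·+1^1·+1^0 = +1.
(a,b)_3: α=2, u≡2; β=1, v≡1 (mod 3); (2|3)=-1, (1|3)=+1; sign (−1)^0·-1^1·+1^2 = -1.
Ram(-36859, -259935) = {3, 29, 31, ∞}; no ℚ_3-point on the conic.

[3, 29, 31, inf]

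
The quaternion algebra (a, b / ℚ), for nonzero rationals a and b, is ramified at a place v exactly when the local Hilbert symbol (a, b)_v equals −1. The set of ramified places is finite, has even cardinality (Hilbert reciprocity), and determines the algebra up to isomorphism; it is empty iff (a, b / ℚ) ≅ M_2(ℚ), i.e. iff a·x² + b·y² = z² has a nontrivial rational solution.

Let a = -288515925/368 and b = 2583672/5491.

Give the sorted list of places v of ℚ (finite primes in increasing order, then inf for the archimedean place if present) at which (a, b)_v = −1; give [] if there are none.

(a, b) ≡ (-11339, 1482) mod (ℚ^×)²; places V = {2, 3, 5, 7, 13, 17, 19, 23, 29, ∞}.
(a,b)_5: α=2, u≡1; β=0, v≡2 (mod 5); (1|5)=+1, (2|5)=-1; sign (−1)^0·+1^0·-1^2 = +1.
(a,b)_23: α=-1, u≡12; β=0, v≡17 (mod 23); (12|23)=+1, (17|23)=-1; sign (−1)^0·+1^0·-1^-1 = -1.
(a,b)_2: α=-4, β=3; u≡5, v≡5 (mod 8); ε(u)ε(v)=0·0, αω(v)=-4·1, βω(u)=3·1; sum ≡ 1  ⇒  -1.
(a,b)_3: α=4, u≡1; β=1, v≡2 (mod 3); (1|3)=+1, (2|3)=-1; sign (−1)^0·+1^1·-1^4 = +1.
(a,b)_17: α=3, u≡4; β=-2, v≡6 (mod 17); (4|17)=+1, (6|17)=-1; sign (−1)^0·+1^-2·-1^3 = -1.
(a,b)_13: α=0, u≡1; β=3, v≡9 (mod 13); (1|13)=+1, (9|13)=+1; sign (−1)^0·+1^3·+1^0 = +1.
(a,b)_29: α=1, u≡3; β=0, v≡12 (mod 29); (3|29)=-1, (12|29)=-1; sign (−1)^0·-1^0·-1^1 = -1.
(a,b)_7: α=0, u≡4; β=2, v≡6 (mod 7); (4|7)=+1, (6|7)=-1; sign (−1)^0·+1^2·-1^0 = +1.
(a,b)_∞: sgn(-11339)=−, sgn(1482)=+, so +1.
(a,b)_19: α=0, u≡9; β=-1, v≡13 (mod 19); (9|19)=+1, (13|19)=-1; sign (−1)^0·+1^-1·-1^0 = +1.
Ram(-11339, 1482) = {2, 17, 23, 29}; no ℚ_2-point on the conic.

[2, 17, 23, 29]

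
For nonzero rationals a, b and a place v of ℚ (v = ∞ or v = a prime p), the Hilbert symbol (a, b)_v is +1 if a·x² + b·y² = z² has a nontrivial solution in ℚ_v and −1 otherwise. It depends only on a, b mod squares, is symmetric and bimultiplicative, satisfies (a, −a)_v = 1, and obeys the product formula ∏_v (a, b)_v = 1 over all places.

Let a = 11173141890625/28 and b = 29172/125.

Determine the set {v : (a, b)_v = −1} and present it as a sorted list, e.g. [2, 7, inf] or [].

[5, 11, 13, 17]

Mod squares: a ≡ 7, b ≡ 36465. Check v ∈ {∞, 2, 3, 5, 7, 11, 13, 17}.
v=3: a=3^0·(≡1), b=3^1·(≡2) mod 3; (1|3)=+1, (2|3)=-1; (−1)^{0·1·1}·(+1)^1·(-1)^0 = +1.
v=∞: 7 > 0 and 36465 > 0  ⇒  (a,b)_∞ = +1.
v=7: a=7^-1·(≡2), b=7^0·(≡4) mod 7; (2|7)=+1, (4|7)=+1; (−1)^{-1·0·3}·(+1)^0·(+1)^-1 = +1.
v=2: v_2(a)=-2, v_2(b)=2; units ≡ 7, 1 (mod 8); ε·ε+αω+βω = 1·0+-2·0+2·0 ≡ 0  ⇒  (a,b)_2 = +1.
v=11: a=11^4·(≡10), b=11^1·(≡3) mod 11; (10|11)=-1, (3|11)=+1; (−1)^{4·1·5}·(-1)^1·(+1)^4 = -1.
v=5: a=5^6·(≡2), b=5^-3·(≡2) mod 5; (2|5)=-1, (2|5)=-1; (−1)^{6·-3·2}·(-1)^-3·(-1)^6 = -1.
v=17: a=17^2·(≡7), b=17^1·(≡14) mod 17; (7|17)=-1, (14|17)=-1; (−1)^{2·1·8}·(-1)^1·(-1)^2 = -1.
v=13: a=13^2·(≡2), b=13^1·(≡1) mod 13; (2|13)=-1, (1|13)=+1; (−1)^{2·1·6}·(-1)^1·(+1)^2 = -1.
Ram(7, 36465) = {5, 11, 13, 17}; no ℚ_5-point on the conic.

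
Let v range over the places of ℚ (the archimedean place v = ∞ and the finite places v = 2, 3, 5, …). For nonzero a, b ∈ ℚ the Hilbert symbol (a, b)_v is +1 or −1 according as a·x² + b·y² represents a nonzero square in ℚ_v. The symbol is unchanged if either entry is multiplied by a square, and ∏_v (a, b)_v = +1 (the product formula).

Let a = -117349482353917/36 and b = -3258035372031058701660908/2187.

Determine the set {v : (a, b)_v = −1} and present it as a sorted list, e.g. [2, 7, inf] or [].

[2, 3, 17, 31, 53, inf]

Mod squares: a ≡ -410533, b ≡ -50721. Check v ∈ {∞, 2, 3, 11, 17, 19, 29, 31, 41, 53}.
v=∞: -410533 < 0 and -50721 < 0  ⇒  (a,b)_∞ = -1.
v=41: a=41^1·(≡36), b=41^2·(≡33) mod 41; (36|41)=+1, (33|41)=+1; (−1)^{1·2·20}·(+1)^2·(+1)^1 = +1.
v=3: a=3^-2·(≡2), b=3^-7·(≡1) mod 3; (2|3)=-1, (1|3)=+1; (−1)^{-2·-7·1}·(-1)^-7·(+1)^-2 = -1.
v=31: a=31^1·(≡7), b=31^2·(≡24) mod 31; (7|31)=+1, (24|31)=-1; (−1)^{1·2·15}·(+1)^2·(-1)^1 = -1.
v=53: a=53^2·(≡34), b=53^3·(≡8) mod 53; (34|53)=-1, (8|53)=-1; (−1)^{2·3·26}·(-1)^3·(-1)^2 = -1.
v=11: a=11^2·(≡5), b=11^3·(≡4) mod 11; (5|11)=+1, (4|11)=+1; (−1)^{2·3·5}·(+1)^3·(+1)^2 = +1.
v=17: a=17^1·(≡1), b=17^2·(≡11) mod 17; (1|17)=+1, (11|17)=-1; (−1)^{1·2·8}·(+1)^2·(-1)^1 = -1.
v=2: v_2(a)=-2, v_2(b)=2; units ≡ 3, 7 (mod 8); ε·ε+αω+βω = 1·1+-2·0+2·1 ≡ 1  ⇒  (a,b)_2 = -1.
v=19: a=19^1·(≡18), b=19^2·(≡9) mod 19; (18|19)=-1, (9|19)=+1; (−1)^{1·2·9}·(-1)^2·(+1)^1 = +1.
v=29: a=29^2·(≡5), b=29^3·(≡25) mod 29; (5|29)=+1, (25|29)=+1; (−1)^{2·3·14}·(+1)^3·(+1)^2 = +1.
|Ram(-410533, -50721)| = 6, even; anisotropic at {2, 3, 17, 31, 53, ∞}.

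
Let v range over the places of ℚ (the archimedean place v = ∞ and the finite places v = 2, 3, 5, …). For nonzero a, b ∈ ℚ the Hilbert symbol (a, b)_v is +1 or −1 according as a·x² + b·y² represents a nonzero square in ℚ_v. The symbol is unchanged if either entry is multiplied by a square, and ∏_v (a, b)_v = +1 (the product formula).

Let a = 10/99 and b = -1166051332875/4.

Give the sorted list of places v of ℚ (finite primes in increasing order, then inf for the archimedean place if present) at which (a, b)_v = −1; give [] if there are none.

[2, 3, 11, 13]

Mod squares: a ≡ 110, b ≡ -3315. Check v ∈ {∞, 2, 3, 5, 11, 13, 17, 31}.
v=5: a=5^1·(≡3), b=5^3·(≡3) mod 5; (3|5)=-1, (3|5)=-1; (−1)^{1·3·2}·(-1)^3·(-1)^1 = +1.
v=∞: 110 > 0 and -3315 < 0  ⇒  (a,b)_∞ = +1.
v=31: a=31^0·(≡12), b=31^2·(≡4) mod 31; (12|31)=-1, (4|31)=+1; (−1)^{0·2·15}·(-1)^2·(+1)^0 = +1.
v=17: a=17^0·(≡8), b=17^1·(≡2) mod 17; (8|17)=+1, (2|17)=+1; (−1)^{0·1·8}·(+1)^1·(+1)^0 = +1.
v=11: a=11^-1·(≡6), b=11^4·(≡10) mod 11; (6|11)=-1, (10|11)=-1; (−1)^{-1·4·5}·(-1)^4·(-1)^-1 = -1.
v=3: a=3^-2·(≡2), b=3^1·(≡2) mod 3; (2|3)=-1, (2|3)=-1; (−1)^{-2·1·1}·(-1)^1·(-1)^-2 = -1.
v=13: a=13^0·(≡11), b=13^1·(≡7) mod 13; (11|13)=-1, (7|13)=-1; (−1)^{0·1·6}·(-1)^1·(-1)^0 = -1.
v=2: v_2(a)=1, v_2(b)=-2; units ≡ 7, 5 (mod 8); ε·ε+αω+βω = 1·0+1·1+-2·0 ≡ 1  ⇒  (a,b)_2 = -1.
Ram(110, -3315) = {2, 3, 11, 13}; no ℚ_2-point on the conic.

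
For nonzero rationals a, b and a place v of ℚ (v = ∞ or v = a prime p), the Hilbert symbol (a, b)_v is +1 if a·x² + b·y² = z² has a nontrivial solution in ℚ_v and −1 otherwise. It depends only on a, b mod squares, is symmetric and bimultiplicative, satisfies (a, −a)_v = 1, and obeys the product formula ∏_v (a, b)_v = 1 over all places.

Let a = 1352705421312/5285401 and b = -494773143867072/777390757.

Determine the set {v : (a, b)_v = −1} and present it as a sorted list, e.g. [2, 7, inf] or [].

[13, 31]

Mod squares: a ≡ 15283, b ≡ -198679. Check v ∈ {∞, 2, 3, 7, 11, 13, 17, 19, 29, 31, 37}.
v=∞: 15283 > 0 and -198679 < 0  ⇒  (a,b)_∞ = +1.
v=37: a=37^0·(≡8), b=37^-2·(≡4) mod 37; (8|37)=-1, (4|37)=+1; (−1)^{0·-2·18}·(-1)^-2·(+1)^0 = +1.
v=19: a=19^-2·(≡4), b=19^-2·(≡7) mod 19; (4|19)=+1, (7|19)=+1; (−1)^{-2·-2·9}·(+1)^-2·(+1)^-2 = +1.
v=29: a=29^1·(≡4), b=29^1·(≡28) mod 29; (4|29)=+1, (28|29)=+1; (−1)^{1·1·14}·(+1)^1·(+1)^1 = +1.
v=13: a=13^0·(≡6), b=13^-1·(≡2) mod 13; (6|13)=-1, (2|13)=-1; (−1)^{0·-1·6}·(-1)^-1·(-1)^0 = -1.
v=11: a=11^-4·(≡4), b=11^-2·(≡9) mod 11; (4|11)=+1, (9|11)=+1; (−1)^{-4·-2·5}·(+1)^-2·(+1)^-4 = +1.
v=31: a=31^1·(≡4), b=31^1·(≡8) mod 31; (4|31)=+1, (8|31)=+1; (−1)^{1·1·15}·(+1)^1·(+1)^1 = -1.
v=3: a=3^2·(≡1), b=3^6·(≡2) mod 3; (1|3)=+1, (2|3)=-1; (−1)^{2·6·1}·(+1)^6·(-1)^2 = +1.
v=2: v_2(a)=12, v_2(b)=6; units ≡ 3, 1 (mod 8); ε·ε+αω+βω = 1·0+12·0+6·1 ≡ 0  ⇒  (a,b)_2 = +1.
v=7: a=7^4·(≡2), b=7^4·(≡1) mod 7; (2|7)=+1, (1|7)=+1; (−1)^{4·4·3}·(+1)^4·(+1)^4 = +1.
v=17: a=17^1·(≡13), b=17^3·(≡13) mod 17; (13|17)=+1, (13|17)=+1; (−1)^{1·3·8}·(+1)^3·(+1)^1 = +1.
Ram(15283, -198679) = {13, 31}; no ℚ_13-point on the conic.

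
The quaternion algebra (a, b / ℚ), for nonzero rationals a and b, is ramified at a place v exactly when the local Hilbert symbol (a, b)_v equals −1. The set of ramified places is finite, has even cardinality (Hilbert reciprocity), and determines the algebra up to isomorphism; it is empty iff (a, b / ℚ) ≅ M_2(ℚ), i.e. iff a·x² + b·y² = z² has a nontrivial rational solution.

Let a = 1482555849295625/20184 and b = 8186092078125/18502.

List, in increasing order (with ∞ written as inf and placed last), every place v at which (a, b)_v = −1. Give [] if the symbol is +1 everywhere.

[3, 11, 43, 47]

(a, b) ≡ (77142, 39882414) mod (ℚ^×)²; places V = {2, 3, 5, 11, 13, 17, 23, 29, 43, 47, ∞}.
(a,b)_29: α=-2, u≡14; β=-2, v≡26 (mod 29); (14|29)=-1, (26|29)=-1; sign (−1)^0·-1^-2·-1^-2 = +1.
(a,b)_17: α=4, u≡4; β=2, v≡14 (mod 17); (4|17)=+1, (14|17)=-1; sign (−1)^0·+1^2·-1^4 = +1.
(a,b)_47: α=2, u≡19; β=1, v≡6 (mod 47); (19|47)=-1, (6|47)=+1; sign (−1)^0·-1^1·+1^2 = -1.
(a,b)_11: α=0, u≡6; β=-1, v≡6 (mod 11); (6|11)=-1, (6|11)=-1; sign (−1)^0·-1^-1·-1^0 = -1.
(a,b)_∞: sgn(77142)=+, sgn(39882414)=+, so +1.
(a,b)_5: α=4, u≡2; β=6, v≡4 (mod 5); (2|5)=-1, (4|5)=+1; sign (−1)^0·-1^6·+1^4 = +1.
(a,b)_2: α=-3, β=-1; u≡3, v≡7 (mod 8); ε(u)ε(v)=1·1, αω(v)=-3·0, βω(u)=-1·1; sum ≡ 0  ⇒  +1.
(a,b)_13: α=1, u≡7; β=1, v≡2 (mod 13); (7|13)=-1, (2|13)=-1; sign (−1)^0·-1^1·-1^1 = +1.
(a,b)_3: α=-1, u≡1; β=1, v≡1 (mod 3); (1|3)=+1, (1|3)=+1; sign (−1)^1·+1^1·+1^-1 = -1.
(a,b)_23: α=1, u≡19; β=1, v≡16 (mod 23); (19|23)=-1, (16|23)=+1; sign (−1)^1·-1^1·+1^1 = +1.
(a,b)_43: α=1, u≡31; β=1, v≡40 (mod 43); (31|43)=+1, (40|43)=+1; sign (−1)^1·+1^1·+1^1 = -1.
Ram(77142, 39882414) = {3, 11, 43, 47}; no ℚ_3-point on the conic.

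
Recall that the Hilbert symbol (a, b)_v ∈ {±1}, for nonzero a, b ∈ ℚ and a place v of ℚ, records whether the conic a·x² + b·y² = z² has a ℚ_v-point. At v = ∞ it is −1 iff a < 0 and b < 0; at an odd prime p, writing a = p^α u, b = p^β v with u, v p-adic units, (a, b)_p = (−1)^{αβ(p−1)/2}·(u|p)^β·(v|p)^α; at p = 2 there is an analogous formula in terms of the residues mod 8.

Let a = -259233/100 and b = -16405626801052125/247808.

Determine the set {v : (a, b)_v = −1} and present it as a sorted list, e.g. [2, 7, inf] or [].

[2, 3, 5, 7, 23, inf]

Mod squares: a ≡ -897, b ≡ -2170. Check v ∈ {∞, 2, 3, 5, 7, 11, 13, 17, 23, 31}.
v=7: a=7^0·(≡6), b=7^1·(≡3) mod 7; (6|7)=-1, (3|7)=-1; (−1)^{0·1·3}·(-1)^1·(-1)^0 = -1.
v=∞: -897 < 0 and -2170 < 0  ⇒  (a,b)_∞ = -1.
v=31: a=31^0·(≡25), b=31^1·(≡15) mod 31; (25|31)=+1, (15|31)=-1; (−1)^{0·1·15}·(+1)^1·(-1)^0 = +1.
v=2: v_2(a)=-2, v_2(b)=-11; units ≡ 7, 3 (mod 8); ε·ε+αω+βω = 1·1+-2·1+-11·0 ≡ 1  ⇒  (a,b)_2 = -1.
v=3: a=3^1·(≡1), b=3^4·(≡2) mod 3; (1|3)=+1, (2|3)=-1; (−1)^{1·4·1}·(+1)^4·(-1)^1 = -1.
v=23: a=23^1·(≡20), b=23^2·(≡11) mod 23; (20|23)=-1, (11|23)=-1; (−1)^{1·2·11}·(-1)^2·(-1)^1 = -1.
v=11: a=11^0·(≡4), b=11^-2·(≡6) mod 11; (4|11)=+1, (6|11)=-1; (−1)^{0·-2·5}·(+1)^-2·(-1)^0 = +1.
v=5: a=5^-2·(≡3), b=5^3·(≡1) mod 5; (3|5)=-1, (1|5)=+1; (−1)^{-2·3·2}·(-1)^3·(+1)^-2 = -1.
v=13: a=13^1·(≡3), b=13^2·(≡1) mod 13; (3|13)=+1, (1|13)=+1; (−1)^{1·2·6}·(+1)^2·(+1)^1 = +1.
v=17: a=17^2·(≡15), b=17^4·(≡12) mod 17; (15|17)=+1, (12|17)=-1; (−1)^{2·4·8}·(+1)^4·(-1)^2 = +1.
(-897, -2170 / ℚ) ramifies at {2, 3, 5, 7, 23, ∞}: a division algebra.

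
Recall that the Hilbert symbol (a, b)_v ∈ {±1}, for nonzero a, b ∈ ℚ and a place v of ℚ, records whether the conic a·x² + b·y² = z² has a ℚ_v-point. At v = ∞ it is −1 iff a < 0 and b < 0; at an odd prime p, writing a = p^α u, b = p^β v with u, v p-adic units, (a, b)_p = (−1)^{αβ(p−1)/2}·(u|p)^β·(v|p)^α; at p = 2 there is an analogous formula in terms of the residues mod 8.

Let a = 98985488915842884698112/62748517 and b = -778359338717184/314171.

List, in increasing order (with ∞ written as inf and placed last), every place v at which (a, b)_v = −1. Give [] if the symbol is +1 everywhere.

[13, 17]

Mod squares: a ≡ 3094, b ≡ -759. Check v ∈ {∞, 2, 3, 7, 11, 13, 17, 23}.
v=11: a=11^2·(≡9), b=11^-1·(≡8) mod 11; (9|11)=+1, (8|11)=-1; (−1)^{2·-1·5}·(+1)^-1·(-1)^2 = +1.
v=13: a=13^-7·(≡3), b=13^-4·(≡8) mod 13; (3|13)=+1, (8|13)=-1; (−1)^{-7·-4·6}·(+1)^-4·(-1)^-7 = -1.
v=23: a=23^2·(≡9), b=23^1·(≡2) mod 23; (9|23)=+1, (2|23)=+1; (−1)^{2·1·11}·(+1)^1·(+1)^2 = +1.
v=3: a=3^6·(≡1), b=3^5·(≡2) mod 3; (1|3)=+1, (2|3)=-1; (−1)^{6·5·1}·(+1)^5·(-1)^6 = +1.
v=7: a=7^7·(≡2), b=7^6·(≡2) mod 7; (2|7)=+1, (2|7)=+1; (−1)^{7·6·3}·(+1)^6·(+1)^7 = +1.
v=∞: 3094 > 0 and -759 < 0  ⇒  (a,b)_∞ = +1.
v=17: a=17^3·(≡12), b=17^2·(≡6) mod 17; (12|17)=-1, (6|17)=-1; (−1)^{3·2·8}·(-1)^2·(-1)^3 = -1.
v=2: v_2(a)=19, v_2(b)=12; units ≡ 3, 1 (mod 8); ε·ε+αω+βω = 1·0+19·0+12·1 ≡ 0  ⇒  (a,b)_2 = +1.
|Ram(3094, -759)| = 2, even; anisotropic at {13, 17}.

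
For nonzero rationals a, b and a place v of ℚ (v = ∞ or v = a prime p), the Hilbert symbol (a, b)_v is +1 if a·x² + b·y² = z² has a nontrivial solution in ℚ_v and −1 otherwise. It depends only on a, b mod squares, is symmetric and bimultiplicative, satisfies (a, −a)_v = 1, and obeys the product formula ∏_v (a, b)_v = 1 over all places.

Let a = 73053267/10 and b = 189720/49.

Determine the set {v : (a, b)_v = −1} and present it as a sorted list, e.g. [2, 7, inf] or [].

[3, 17, 31, 41]

Mod squares: a ≡ 14908830, b ≡ 5270. Check v ∈ {∞, 2, 3, 5, 7, 17, 23, 31, 41}.
v=17: a=17^1·(≡11), b=17^1·(≡13) mod 17; (11|17)=-1, (13|17)=+1; (−1)^{1·1·8}·(-1)^1·(+1)^1 = -1.
v=2: v_2(a)=-1, v_2(b)=3; units ≡ 7, 3 (mod 8); ε·ε+αω+βω = 1·1+-1·1+3·0 ≡ 0  ⇒  (a,b)_2 = +1.
v=5: a=5^-1·(≡1), b=5^1·(≡1) mod 5; (1|5)=+1, (1|5)=+1; (−1)^{-1·1·2}·(+1)^1·(+1)^-1 = +1.
v=41: a=41^1·(≡5), b=41^0·(≡17) mod 41; (5|41)=+1, (17|41)=-1; (−1)^{1·0·20}·(+1)^0·(-1)^1 = -1.
v=3: a=3^1·(≡2), b=3^2·(≡2) mod 3; (2|3)=-1, (2|3)=-1; (−1)^{1·2·1}·(-1)^2·(-1)^1 = -1.
v=23: a=23^1·(≡9), b=23^0·(≡13) mod 23; (9|23)=+1, (13|23)=+1; (−1)^{1·0·11}·(+1)^0·(+1)^1 = +1.
v=31: a=31^1·(≡3), b=31^1·(≡30) mod 31; (3|31)=-1, (30|31)=-1; (−1)^{1·1·15}·(-1)^1·(-1)^1 = -1.
v=∞: 14908830 > 0 and 5270 > 0  ⇒  (a,b)_∞ = +1.
v=7: a=7^2·(≡3), b=7^-2·(≡6) mod 7; (3|7)=-1, (6|7)=-1; (−1)^{2·-2·3}·(-1)^-2·(-1)^2 = +1.
Ram(14908830, 5270) = {3, 17, 31, 41}; no ℚ_3-point on the conic.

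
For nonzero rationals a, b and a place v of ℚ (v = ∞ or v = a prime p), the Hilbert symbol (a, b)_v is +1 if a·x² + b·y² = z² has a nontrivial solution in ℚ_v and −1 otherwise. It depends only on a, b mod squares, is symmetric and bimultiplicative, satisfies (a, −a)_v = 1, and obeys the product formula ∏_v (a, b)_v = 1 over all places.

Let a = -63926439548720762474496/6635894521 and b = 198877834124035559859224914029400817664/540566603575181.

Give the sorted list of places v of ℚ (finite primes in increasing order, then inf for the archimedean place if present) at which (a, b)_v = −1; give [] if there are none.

(a, b) ≡ (-589, 899) mod (ℚ^×)²; places V = {2, 3, 7, 13, 19, 29, 31, 53, ∞}.
(a,b)_7: α=8, u≡6; β=12, v≡3 (mod 7); (6|7)=-1, (3|7)=-1; sign (−1)^0·-1^12·-1^8 = +1.
(a,b)_19: α=1, u≡4; β=2, v≡4 (mod 19); (4|19)=+1, (4|19)=+1; sign (−1)^0·+1^2·+1^1 = +1.
(a,b)_29: α=-2, u≡16; β=-3, v≡8 (mod 29); (16|29)=+1, (8|29)=-1; sign (−1)^0·+1^-3·-1^-2 = +1.
(a,b)_13: α=0, u≡12; β=2, v≡6 (mod 13); (12|13)=+1, (6|13)=-1; sign (−1)^0·+1^2·-1^0 = +1.
(a,b)_31: α=3, u≡29; β=5, v≡3 (mod 31); (29|31)=-1, (3|31)=-1; sign (−1)^1·-1^5·-1^3 = -1.
(a,b)_∞: sgn(-589)=−, sgn(899)=+, so +1.
(a,b)_2: α=12, β=18; u≡3, v≡3 (mod 8); ε(u)ε(v)=1·1, αω(v)=12·1, βω(u)=18·1; sum ≡ 1  ⇒  -1.
(a,b)_53: α=-4, u≡28; β=-6, v≡31 (mod 53); (28|53)=+1, (31|53)=-1; sign (−1)^0·+1^-6·-1^-4 = +1.
(a,b)_3: α=14, u≡2; β=22, v≡2 (mod 3); (2|3)=-1, (2|3)=-1; sign (−1)^0·-1^22·-1^14 = +1.
(-589, 899 / ℚ) ramifies at {2, 31}: a division algebra.

[2, 31]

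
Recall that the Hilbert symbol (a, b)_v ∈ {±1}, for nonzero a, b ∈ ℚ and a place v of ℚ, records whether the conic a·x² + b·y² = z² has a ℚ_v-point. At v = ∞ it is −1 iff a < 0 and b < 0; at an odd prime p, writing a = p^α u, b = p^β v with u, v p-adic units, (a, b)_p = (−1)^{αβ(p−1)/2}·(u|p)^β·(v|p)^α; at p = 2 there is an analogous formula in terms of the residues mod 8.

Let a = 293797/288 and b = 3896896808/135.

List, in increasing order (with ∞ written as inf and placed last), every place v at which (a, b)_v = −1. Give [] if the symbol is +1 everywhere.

Mod squares: a ≡ 266, b ≡ 140070. Check v ∈ {∞, 2, 3, 5, 7, 17, 19, 23, 29, 47}.
v=3: a=3^-2·(≡2), b=3^-3·(≡1) mod 3; (2|3)=-1, (1|3)=+1; (−1)^{-2·-3·1}·(-1)^-3·(+1)^-2 = -1.
v=2: v_2(a)=-5, v_2(b)=3; units ≡ 5, 3 (mod 8); ε·ε+αω+βω = 0·1+-5·1+3·1 ≡ 0  ⇒  (a,b)_2 = +1.
v=17: a=17^0·(≡14), b=17^2·(≡5) mod 17; (14|17)=-1, (5|17)=-1; (−1)^{0·2·8}·(-1)^2·(-1)^0 = +1.
v=29: a=29^0·(≡1), b=29^1·(≡4) mod 29; (1|29)=+1, (4|29)=+1; (−1)^{0·1·14}·(+1)^1·(+1)^0 = +1.
v=47: a=47^2·(≡30), b=47^0·(≡31) mod 47; (30|47)=-1, (31|47)=-1; (−1)^{2·0·23}·(-1)^0·(-1)^2 = +1.
v=23: a=23^0·(≡13), b=23^1·(≡3) mod 23; (13|23)=+1, (3|23)=+1; (−1)^{0·1·11}·(+1)^1·(+1)^0 = +1.
v=7: a=7^1·(≡6), b=7^1·(≡1) mod 7; (6|7)=-1, (1|7)=+1; (−1)^{1·1·3}·(-1)^1·(+1)^1 = +1.
v=5: a=5^0·(≡4), b=5^-1·(≡4) mod 5; (4|5)=+1, (4|5)=+1; (−1)^{0·-1·2}·(+1)^-1·(+1)^0 = +1.
v=∞: 266 > 0 and 140070 > 0  ⇒  (a,b)_∞ = +1.
v=19: a=19^1·(≡18), b=19^2·(≡15) mod 19; (18|19)=-1, (15|19)=-1; (−1)^{1·2·9}·(-1)^2·(-1)^1 = -1.
Ram(266, 140070) = {3, 19}; no ℚ_3-point on the conic.

[3, 19]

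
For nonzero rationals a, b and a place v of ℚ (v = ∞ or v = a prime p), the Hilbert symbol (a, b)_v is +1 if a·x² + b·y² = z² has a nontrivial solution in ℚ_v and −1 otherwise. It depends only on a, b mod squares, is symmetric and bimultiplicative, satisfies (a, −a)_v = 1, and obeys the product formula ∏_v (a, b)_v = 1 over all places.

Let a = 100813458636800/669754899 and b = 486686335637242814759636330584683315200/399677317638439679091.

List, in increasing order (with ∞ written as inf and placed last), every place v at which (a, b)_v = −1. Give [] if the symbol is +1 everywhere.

[13, 19, 31, 41]

(a, b) ≡ (3453307, 181753) mod (ℚ^×)²; places V = {2, 3, 5, 7, 11, 13, 17, 19, 31, 41, ∞}.
(a,b)_2: α=18, β=48; u≡3, v≡1 (mod 8); ε(u)ε(v)=1·0, αω(v)=18·0, βω(u)=48·1; sum ≡ 0  ⇒  +1.
(a,b)_3: α=-6, u≡1; β=-16, v≡1 (mod 3); (1|3)=+1, (1|3)=+1; sign (−1)^0·+1^-16·+1^-6 = +1.
(a,b)_19: α=1, u≡2; β=4, v≡10 (mod 19); (2|19)=-1, (10|19)=-1; sign (−1)^0·-1^4·-1^1 = -1.
(a,b)_13: α=1, u≡10; β=3, v≡5 (mod 13); (10|13)=+1, (5|13)=-1; sign (−1)^0·+1^3·-1^1 = -1.
(a,b)_7: α=2, u≡2; β=6, v≡6 (mod 7); (2|7)=+1, (6|7)=-1; sign (−1)^0·+1^6·-1^2 = +1.
(a,b)_5: α=2, u≡3; β=2, v≡3 (mod 5); (3|5)=-1, (3|5)=-1; sign (−1)^0·-1^2·-1^2 = +1.
(a,b)_17: α=-4, u≡5; β=-8, v≡11 (mod 17); (5|17)=-1, (11|17)=-1; sign (−1)^0·-1^-8·-1^-4 = +1.
(a,b)_41: α=1, u≡17; β=3, v≡2 (mod 41); (17|41)=-1, (2|41)=+1; sign (−1)^0·-1^3·+1^1 = -1.
(a,b)_31: α=1, u≡5; β=3, v≡5 (mod 31); (5|31)=+1, (5|31)=+1; sign (−1)^1·+1^3·+1^1 = -1.
(a,b)_11: α=-1, u≡6; β=-3, v≡1 (mod 11); (6|11)=-1, (1|11)=+1; sign (−1)^1·-1^-3·+1^-1 = +1.
(a,b)_∞: sgn(3453307)=+, sgn(181753)=+, so +1.
Ram(3453307, 181753) = {13, 19, 31, 41}; no ℚ_13-point on the conic.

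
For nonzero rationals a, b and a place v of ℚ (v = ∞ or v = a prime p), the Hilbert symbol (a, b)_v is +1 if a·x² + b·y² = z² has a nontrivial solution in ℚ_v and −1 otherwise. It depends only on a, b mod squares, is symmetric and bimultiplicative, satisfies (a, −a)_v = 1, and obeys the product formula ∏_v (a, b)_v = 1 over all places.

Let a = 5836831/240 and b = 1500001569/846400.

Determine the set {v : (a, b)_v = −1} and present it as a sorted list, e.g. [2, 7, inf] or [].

Mod squares: a ≡ 36465, b ≡ 209. Check v ∈ {∞, 2, 3, 5, 7, 11, 13, 17, 19, 23, 47}.
v=47: a=47^0·(≡46), b=47^2·(≡17) mod 47; (46|47)=-1, (17|47)=+1; (−1)^{0·2·23}·(-1)^2·(+1)^0 = +1.
v=17: a=17^1·(≡14), b=17^0·(≡6) mod 17; (14|17)=-1, (6|17)=-1; (−1)^{1·0·8}·(-1)^0·(-1)^1 = -1.
v=23: a=23^0·(≡19), b=23^-2·(≡8) mod 23; (19|23)=-1, (8|23)=+1; (−1)^{0·-2·11}·(-1)^-2·(+1)^0 = +1.
v=13: a=13^1·(≡1), b=13^0·(≡3) mod 13; (1|13)=+1, (3|13)=+1; (−1)^{1·0·6}·(+1)^0·(+1)^1 = +1.
v=7: a=7^4·(≡1), b=7^0·(≡5) mod 7; (1|7)=+1, (5|7)=-1; (−1)^{4·0·3}·(+1)^0·(-1)^4 = +1.
v=5: a=5^-1·(≡2), b=5^-2·(≡4) mod 5; (2|5)=-1, (4|5)=+1; (−1)^{-1·-2·2}·(-1)^-2·(+1)^-1 = +1.
v=11: a=11^1·(≡4), b=11^1·(≡7) mod 11; (4|11)=+1, (7|11)=-1; (−1)^{1·1·5}·(+1)^1·(-1)^1 = +1.
v=3: a=3^-1·(≡2), b=3^2·(≡2) mod 3; (2|3)=-1, (2|3)=-1; (−1)^{-1·2·1}·(-1)^2·(-1)^-1 = -1.
v=∞: 36465 > 0 and 209 > 0  ⇒  (a,b)_∞ = +1.
v=2: v_2(a)=-4, v_2(b)=-6; units ≡ 1, 1 (mod 8); ε·ε+αω+βω = 0·0+-4·0+-6·0 ≡ 0  ⇒  (a,b)_2 = +1.
v=19: a=19^0·(≡1), b=19^3·(≡11) mod 19; (1|19)=+1, (11|19)=+1; (−1)^{0·3·9}·(+1)^3·(+1)^0 = +1.
|Ram(36465, 209)| = 2, even; anisotropic at {3, 17}.

[3, 17]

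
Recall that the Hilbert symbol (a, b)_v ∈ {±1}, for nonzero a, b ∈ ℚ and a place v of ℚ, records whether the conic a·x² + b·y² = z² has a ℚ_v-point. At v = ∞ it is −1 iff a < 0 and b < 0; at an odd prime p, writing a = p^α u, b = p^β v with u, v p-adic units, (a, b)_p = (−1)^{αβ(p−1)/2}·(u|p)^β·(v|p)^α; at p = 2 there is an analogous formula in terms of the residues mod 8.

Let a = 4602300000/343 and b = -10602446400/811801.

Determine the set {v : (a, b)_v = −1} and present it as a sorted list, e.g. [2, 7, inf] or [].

(a, b) ≡ (6090, -81809) mod (ℚ^×)²; places V = {2, 3, 5, 7, 13, 17, 23, 29, 31, 53, ∞}.
(a,b)_13: α=0, u≡5; β=1, v≡12 (mod 13); (5|13)=-1, (12|13)=+1; sign (−1)^0·-1^1·+1^0 = -1.
(a,b)_23: α=2, u≡13; β=0, v≡8 (mod 23); (13|23)=+1, (8|23)=+1; sign (−1)^0·+1^0·+1^2 = +1.
(a,b)_31: α=0, u≡5; β=1, v≡11 (mod 31); (5|31)=+1, (11|31)=-1; sign (−1)^0·+1^1·-1^0 = +1.
(a,b)_7: α=-3, u≡4; β=1, v≡5 (mod 7); (4|7)=+1, (5|7)=-1; sign (−1)^1·+1^1·-1^-3 = +1.
(a,b)_29: α=1, u≡7; β=1, v≡2 (mod 29); (7|29)=+1, (2|29)=-1; sign (−1)^0·+1^1·-1^1 = -1.
(a,b)_∞: sgn(6090)=+, sgn(-81809)=−, so +1.
(a,b)_3: α=1, u≡2; β=4, v≡1 (mod 3); (2|3)=-1, (1|3)=+1; sign (−1)^0·-1^4·+1^1 = +1.
(a,b)_53: α=0, u≡51; β=-2, v≡21 (mod 53); (51|53)=-1, (21|53)=-1; sign (−1)^0·-1^-2·-1^0 = +1.
(a,b)_2: α=5, β=6; u≡5, v≡7 (mod 8); ε(u)ε(v)=0·1, αω(v)=5·0, βω(u)=6·1; sum ≡ 0  ⇒  +1.
(a,b)_17: α=0, u≡8; β=-2, v≡10 (mod 17); (8|17)=+1, (10|17)=-1; sign (−1)^0·+1^-2·-1^0 = +1.
(a,b)_5: α=5, u≡2; β=2, v≡4 (mod 5); (2|5)=-1, (4|5)=+1; sign (−1)^0·-1^2·+1^5 = +1.
Ram(6090, -81809) = {13, 29}; no ℚ_13-point on the conic.

[13, 29]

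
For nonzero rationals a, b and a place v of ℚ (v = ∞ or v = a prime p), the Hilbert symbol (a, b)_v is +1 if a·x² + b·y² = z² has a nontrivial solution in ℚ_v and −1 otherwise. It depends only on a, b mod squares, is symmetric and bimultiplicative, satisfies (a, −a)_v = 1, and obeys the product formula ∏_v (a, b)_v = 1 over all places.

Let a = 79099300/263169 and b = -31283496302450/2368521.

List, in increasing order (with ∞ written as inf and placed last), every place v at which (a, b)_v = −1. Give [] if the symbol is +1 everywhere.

[7, 23]

Mod squares: a ≡ 2737, b ≡ -2. Check v ∈ {∞, 2, 3, 5, 7, 17, 19, 23}.
v=∞: 2737 > 0 and -2 < 0  ⇒  (a,b)_∞ = +1.
v=17: a=17^3·(≡2), b=17^6·(≡1) mod 17; (2|17)=+1, (1|17)=+1; (−1)^{3·6·8}·(+1)^6·(+1)^3 = +1.
v=19: a=19^-2·(≡11), b=19^-2·(≡6) mod 19; (11|19)=+1, (6|19)=+1; (−1)^{-2·-2·9}·(+1)^-2·(+1)^-2 = +1.
v=7: a=7^1·(≡6), b=7^2·(≡3) mod 7; (6|7)=-1, (3|7)=-1; (−1)^{1·2·3}·(-1)^2·(-1)^1 = -1.
v=2: v_2(a)=2, v_2(b)=1; units ≡ 1, 7 (mod 8); ε·ε+αω+βω = 0·1+2·0+1·0 ≡ 0  ⇒  (a,b)_2 = +1.
v=23: a=23^1·(≡16), b=23^2·(≡10) mod 23; (16|23)=+1, (10|23)=-1; (−1)^{1·2·11}·(+1)^2·(-1)^1 = -1.
v=3: a=3^-6·(≡1), b=3^-8·(≡1) mod 3; (1|3)=+1, (1|3)=+1; (−1)^{-6·-8·1}·(+1)^-8·(+1)^-6 = +1.
v=5: a=5^2·(≡3), b=5^2·(≡2) mod 5; (3|5)=-1, (2|5)=-1; (−1)^{2·2·2}·(-1)^2·(-1)^2 = +1.
Ram(2737, -2) = {7, 23}; no ℚ_7-point on the conic.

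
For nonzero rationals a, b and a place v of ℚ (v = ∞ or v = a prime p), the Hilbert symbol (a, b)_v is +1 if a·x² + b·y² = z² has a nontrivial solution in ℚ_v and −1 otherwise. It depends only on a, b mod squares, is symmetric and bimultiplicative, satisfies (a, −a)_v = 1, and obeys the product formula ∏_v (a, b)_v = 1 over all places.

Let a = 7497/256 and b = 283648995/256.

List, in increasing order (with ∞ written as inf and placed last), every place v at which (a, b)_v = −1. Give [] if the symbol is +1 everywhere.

(a, b) ≡ (17, 643195) mod (ℚ^×)²; places V = {2, 3, 5, 7, 17, 23, 47, ∞}.
(a,b)_47: α=0, u≡28; β=1, v≡27 (mod 47); (28|47)=+1, (27|47)=+1; sign (−1)^0·+1^1·+1^0 = +1.
(a,b)_∞: sgn(17)=+, sgn(643195)=+, so +1.
(a,b)_3: α=2, u≡2; β=2, v≡1 (mod 3); (2|3)=-1, (1|3)=+1; sign (−1)^0·-1^2·+1^2 = +1.
(a,b)_17: α=1, u≡16; β=1, v≡7 (mod 17); (16|17)=+1, (7|17)=-1; sign (−1)^0·+1^1·-1^1 = -1.
(a,b)_7: α=2, u≡5; β=3, v≡5 (mod 7); (5|7)=-1, (5|7)=-1; sign (−1)^0·-1^3·-1^2 = -1.
(a,b)_2: α=-8, β=-8; u≡1, v≡3 (mod 8); ε(u)ε(v)=0·1, αω(v)=-8·1, βω(u)=-8·0; sum ≡ 0  ⇒  +1.
(a,b)_23: α=0, u≡15; β=1, v≡19 (mod 23); (15|23)=-1, (19|23)=-1; sign (−1)^0·-1^1·-1^0 = -1.
(a,b)_5: α=0, u≡2; β=1, v≡4 (mod 5); (2|5)=-1, (4|5)=+1; sign (−1)^0·-1^1·+1^0 = -1.
|Ram(17, 643195)| = 4, even; anisotropic at {5, 7, 17, 23}.

[5, 7, 17, 23]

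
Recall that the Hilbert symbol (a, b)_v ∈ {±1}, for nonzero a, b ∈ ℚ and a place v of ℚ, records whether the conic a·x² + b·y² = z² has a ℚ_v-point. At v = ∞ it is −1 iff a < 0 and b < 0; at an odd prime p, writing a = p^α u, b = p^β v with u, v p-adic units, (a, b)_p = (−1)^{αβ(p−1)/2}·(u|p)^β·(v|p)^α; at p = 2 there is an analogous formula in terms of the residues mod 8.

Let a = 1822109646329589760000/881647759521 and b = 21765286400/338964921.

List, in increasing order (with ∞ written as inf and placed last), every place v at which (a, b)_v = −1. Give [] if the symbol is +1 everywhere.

[2, 37]

Mod squares: a ≡ 71914606, b ≡ 28106. Check v ∈ {∞, 2, 3, 5, 11, 13, 17, 19, 23, 29, 31, 37, 47}.
v=23: a=23^1·(≡21), b=23^1·(≡18) mod 23; (21|23)=-1, (18|23)=+1; (−1)^{1·1·11}·(-1)^1·(+1)^1 = +1.
v=11: a=11^4·(≡9), b=11^2·(≡1) mod 11; (9|11)=+1, (1|11)=+1; (−1)^{4·2·5}·(+1)^2·(+1)^4 = +1.
v=3: a=3^-4·(≡1), b=3^-2·(≡2) mod 3; (1|3)=+1, (2|3)=-1; (−1)^{-4·-2·1}·(+1)^-2·(-1)^-4 = +1.
v=2: v_2(a)=15, v_2(b)=9; units ≡ 7, 5 (mod 8); ε·ε+αω+βω = 1·0+15·1+9·0 ≡ 1  ⇒  (a,b)_2 = -1.
v=5: a=5^4·(≡1), b=5^2·(≡1) mod 5; (1|5)=+1, (1|5)=+1; (−1)^{4·2·2}·(+1)^2·(+1)^4 = +1.
v=17: a=17^-4·(≡16), b=17^-2·(≡10) mod 17; (16|17)=+1, (10|17)=-1; (−1)^{-4·-2·8}·(+1)^-2·(-1)^-4 = +1.
v=29: a=29^1·(≡5), b=29^0·(≡24) mod 29; (5|29)=+1, (24|29)=+1; (−1)^{1·0·14}·(+1)^0·(+1)^1 = +1.
v=∞: 71914606 > 0 and 28106 > 0  ⇒  (a,b)_∞ = +1.
v=19: a=19^-4·(≡7), b=19^-4·(≡5) mod 19; (7|19)=+1, (5|19)=+1; (−1)^{-4·-4·9}·(+1)^-4·(+1)^-4 = +1.
v=31: a=31^1·(≡27), b=31^0·(≡10) mod 31; (27|31)=-1, (10|31)=+1; (−1)^{1·0·15}·(-1)^0·(+1)^1 = +1.
v=37: a=37^1·(≡25), b=37^0·(≡22) mod 37; (25|37)=+1, (22|37)=-1; (−1)^{1·0·18}·(+1)^0·(-1)^1 = -1.
v=13: a=13^2·(≡9), b=13^1·(≡10) mod 13; (9|13)=+1, (10|13)=+1; (−1)^{2·1·6}·(+1)^1·(+1)^2 = +1.
v=47: a=47^1·(≡30), b=47^1·(≡34) mod 47; (30|47)=-1, (34|47)=+1; (−1)^{1·1·23}·(-1)^1·(+1)^1 = +1.
(71914606, 28106 / ℚ) ramifies at {2, 37}: a division algebra.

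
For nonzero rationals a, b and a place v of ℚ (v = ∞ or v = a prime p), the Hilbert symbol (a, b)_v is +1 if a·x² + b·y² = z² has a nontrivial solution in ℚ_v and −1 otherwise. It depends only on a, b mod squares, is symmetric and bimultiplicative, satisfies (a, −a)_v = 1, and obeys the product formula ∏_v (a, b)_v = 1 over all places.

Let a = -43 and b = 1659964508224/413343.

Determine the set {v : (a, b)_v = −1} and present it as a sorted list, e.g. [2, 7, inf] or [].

[7, 29]

Mod squares: a ≡ -43, b ≡ 1784167. Check v ∈ {∞, 2, 3, 7, 11, 17, 29, 43, 47}.
v=2: v_2(a)=0, v_2(b)=6; units ≡ 5, 7 (mod 8); ε·ε+αω+βω = 0·1+0·0+6·1 ≡ 0  ⇒  (a,b)_2 = +1.
v=17: a=17^0·(≡8), b=17^1·(≡6) mod 17; (8|17)=+1, (6|17)=-1; (−1)^{0·1·8}·(+1)^1·(-1)^0 = +1.
v=3: a=3^0·(≡2), b=3^-10·(≡1) mod 3; (2|3)=-1, (1|3)=+1; (−1)^{0·-10·1}·(-1)^-10·(+1)^0 = +1.
v=47: a=47^0·(≡4), b=47^1·(≡2) mod 47; (4|47)=+1, (2|47)=+1; (−1)^{0·1·23}·(+1)^1·(+1)^0 = +1.
v=29: a=29^0·(≡15), b=29^3·(≡10) mod 29; (15|29)=-1, (10|29)=-1; (−1)^{0·3·14}·(-1)^3·(-1)^0 = -1.
v=43: a=43^1·(≡42), b=43^0·(≡9) mod 43; (42|43)=-1, (9|43)=+1; (−1)^{1·0·21}·(-1)^0·(+1)^1 = +1.
v=7: a=7^0·(≡6), b=7^-1·(≡2) mod 7; (6|7)=-1, (2|7)=+1; (−1)^{0·-1·3}·(-1)^-1·(+1)^0 = -1.
v=11: a=11^0·(≡1), b=11^3·(≡7) mod 11; (1|11)=+1, (7|11)=-1; (−1)^{0·3·5}·(+1)^3·(-1)^0 = +1.
v=∞: -43 < 0 and 1784167 > 0  ⇒  (a,b)_∞ = +1.
(-43, 1784167 / ℚ) ramifies at {7, 29}: a division algebra.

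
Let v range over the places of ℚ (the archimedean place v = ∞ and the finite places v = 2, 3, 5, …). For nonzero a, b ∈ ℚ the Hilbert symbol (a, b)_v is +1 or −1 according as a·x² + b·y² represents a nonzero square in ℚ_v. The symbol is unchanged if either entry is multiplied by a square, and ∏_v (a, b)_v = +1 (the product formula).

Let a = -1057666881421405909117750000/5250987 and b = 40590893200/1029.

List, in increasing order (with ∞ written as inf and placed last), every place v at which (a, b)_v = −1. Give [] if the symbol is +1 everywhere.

Mod squares: a ≡ -7293, b ≡ 74613. Check v ∈ {∞, 2, 3, 5, 7, 11, 13, 17, 19}.
v=13: a=13^11·(≡6), b=13^4·(≡7) mod 13; (6|13)=-1, (7|13)=-1; (−1)^{11·4·6}·(-1)^4·(-1)^11 = -1.
v=11: a=11^3·(≡8), b=11^1·(≡6) mod 11; (8|11)=-1, (6|11)=-1; (−1)^{3·1·5}·(-1)^1·(-1)^3 = -1.
v=3: a=3^-7·(≡2), b=3^-1·(≡1) mod 3; (2|3)=-1, (1|3)=+1; (−1)^{-7·-1·1}·(-1)^-1·(+1)^-7 = +1.
v=5: a=5^6·(≡2), b=5^2·(≡2) mod 5; (2|5)=-1, (2|5)=-1; (−1)^{6·2·2}·(-1)^2·(-1)^6 = +1.
v=7: a=7^-4·(≡2), b=7^-3·(≡6) mod 7; (2|7)=+1, (6|7)=-1; (−1)^{-4·-3·3}·(+1)^-3·(-1)^-4 = +1.
v=19: a=19^2·(≡14), b=19^1·(≡15) mod 19; (14|19)=-1, (15|19)=-1; (−1)^{2·1·9}·(-1)^1·(-1)^2 = -1.
v=∞: -7293 < 0 and 74613 > 0  ⇒  (a,b)_∞ = +1.
v=17: a=17^3·(≡16), b=17^1·(≡5) mod 17; (16|17)=+1, (5|17)=-1; (−1)^{3·1·8}·(+1)^1·(-1)^3 = -1.
v=2: v_2(a)=4, v_2(b)=4; units ≡ 3, 5 (mod 8); ε·ε+αω+βω = 1·0+4·1+4·1 ≡ 0  ⇒  (a,b)_2 = +1.
(-7293, 74613 / ℚ) ramifies at {11, 13, 17, 19}: a division algebra.

[11, 13, 17, 19]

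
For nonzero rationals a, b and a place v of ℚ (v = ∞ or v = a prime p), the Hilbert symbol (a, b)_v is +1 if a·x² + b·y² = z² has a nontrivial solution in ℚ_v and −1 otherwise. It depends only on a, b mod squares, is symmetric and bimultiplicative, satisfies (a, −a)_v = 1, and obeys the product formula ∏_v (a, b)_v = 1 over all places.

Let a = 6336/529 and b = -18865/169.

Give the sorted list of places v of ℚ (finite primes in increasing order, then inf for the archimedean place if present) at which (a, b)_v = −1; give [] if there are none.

[2, 11]

Mod squares: a ≡ 11, b ≡ -385. Check v ∈ {∞, 2, 3, 5, 7, 11, 13, 23}.
v=13: a=13^0·(≡2), b=13^-2·(≡11) mod 13; (2|13)=-1, (11|13)=-1; (−1)^{0·-2·6}·(-1)^-2·(-1)^0 = +1.
v=2: v_2(a)=6, v_2(b)=0; units ≡ 3, 7 (mod 8); ε·ε+αω+βω = 1·1+6·0+0·1 ≡ 1  ⇒  (a,b)_2 = -1.
v=∞: 11 > 0 and -385 < 0  ⇒  (a,b)_∞ = +1.
v=7: a=7^0·(≡2), b=7^3·(≡1) mod 7; (2|7)=+1, (1|7)=+1; (−1)^{0·3·3}·(+1)^3·(+1)^0 = +1.
v=5: a=5^0·(≡4), b=5^1·(≡3) mod 5; (4|5)=+1, (3|5)=-1; (−1)^{0·1·2}·(+1)^1·(-1)^0 = +1.
v=11: a=11^1·(≡4), b=11^1·(≡3) mod 11; (4|11)=+1, (3|11)=+1; (−1)^{1·1·5}·(+1)^1·(+1)^1 = -1.
v=3: a=3^2·(≡2), b=3^0·(≡2) mod 3; (2|3)=-1, (2|3)=-1; (−1)^{2·0·1}·(-1)^0·(-1)^2 = +1.
v=23: a=23^-2·(≡11), b=23^0·(≡8) mod 23; (11|23)=-1, (8|23)=+1; (−1)^{-2·0·11}·(-1)^0·(+1)^-2 = +1.
(11, -385 / ℚ) ramifies at {2, 11}: a division algebra.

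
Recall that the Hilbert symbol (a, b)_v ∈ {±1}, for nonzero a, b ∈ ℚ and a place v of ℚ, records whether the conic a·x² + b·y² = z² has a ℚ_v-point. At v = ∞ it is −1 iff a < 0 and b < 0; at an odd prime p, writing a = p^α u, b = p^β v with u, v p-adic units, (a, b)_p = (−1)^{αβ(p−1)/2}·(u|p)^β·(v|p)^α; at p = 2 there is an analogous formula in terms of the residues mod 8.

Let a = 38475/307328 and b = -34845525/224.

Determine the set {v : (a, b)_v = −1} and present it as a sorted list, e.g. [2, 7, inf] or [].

(a, b) ≡ (38, -6006) mod (ℚ^×)²; places V = {2, 3, 5, 7, 11, 13, 19, ∞}.
(a,b)_13: α=0, u≡1; β=1, v≡2 (mod 13); (1|13)=+1, (2|13)=-1; sign (−1)^0·+1^1·-1^0 = +1.
(a,b)_2: α=-7, β=-5; u≡3, v≡5 (mod 8); ε(u)ε(v)=1·0, αω(v)=-7·1, βω(u)=-5·1; sum ≡ 0  ⇒  +1.
(a,b)_7: α=-4, u≡5; β=-1, v≡5 (mod 7); (5|7)=-1, (5|7)=-1; sign (−1)^0·-1^-1·-1^-4 = -1.
(a,b)_11: α=0, u≡3; β=1, v≡4 (mod 11); (3|11)=+1, (4|11)=+1; sign (−1)^0·+1^1·+1^0 = +1.
(a,b)_3: α=4, u≡2; β=3, v≡2 (mod 3); (2|3)=-1, (2|3)=-1; sign (−1)^0·-1^3·-1^4 = -1.
(a,b)_∞: sgn(38)=+, sgn(-6006)=−, so +1.
(a,b)_5: α=2, u≡3; β=2, v≡1 (mod 5); (3|5)=-1, (1|5)=+1; sign (−1)^0·-1^2·+1^2 = +1.
(a,b)_19: α=1, u≡10; β=2, v≡6 (mod 19); (10|19)=-1, (6|19)=+1; sign (−1)^0·-1^2·+1^1 = +1.
|Ram(38, -6006)| = 2, even; anisotropic at {3, 7}.

[3, 7]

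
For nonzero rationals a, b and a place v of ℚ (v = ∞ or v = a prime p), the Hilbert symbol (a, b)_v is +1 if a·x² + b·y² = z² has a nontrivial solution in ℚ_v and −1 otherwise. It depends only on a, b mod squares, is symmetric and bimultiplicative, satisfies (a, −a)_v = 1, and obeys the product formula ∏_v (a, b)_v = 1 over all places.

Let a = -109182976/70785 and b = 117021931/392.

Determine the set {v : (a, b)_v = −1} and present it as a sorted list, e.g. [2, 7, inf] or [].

(a, b) ≡ (-2210, 243542) mod (ℚ^×)²; places V = {2, 3, 5, 7, 11, 13, 17, 19, 29, 31, ∞}.
(a,b)_29: α=0, u≡16; β=1, v≡10 (mod 29); (16|29)=+1, (10|29)=-1; sign (−1)^0·+1^1·-1^0 = +1.
(a,b)_31: α=0, u≡22; β=2, v≡11 (mod 31); (22|31)=-1, (11|31)=-1; sign (−1)^0·-1^2·-1^0 = +1.
(a,b)_11: α=-2, u≡5; β=0, v≡10 (mod 11); (5|11)=+1, (10|11)=-1; sign (−1)^0·+1^0·-1^-2 = +1.
(a,b)_∞: sgn(-2210)=−, sgn(243542)=+, so +1.
(a,b)_19: α=0, u≡3; β=1, v≡15 (mod 19); (3|19)=-1, (15|19)=-1; sign (−1)^0·-1^1·-1^0 = -1.
(a,b)_3: α=-2, u≡1; β=0, v≡2 (mod 3); (1|3)=+1, (2|3)=-1; sign (−1)^0·+1^0·-1^-2 = +1.
(a,b)_17: α=1, u≡10; β=1, v≡3 (mod 17); (10|17)=-1, (3|17)=-1; sign (−1)^0·-1^1·-1^1 = +1.
(a,b)_13: α=-1, u≡3; β=1, v≡3 (mod 13); (3|13)=+1, (3|13)=+1; sign (−1)^0·+1^1·+1^-1 = +1.
(a,b)_2: α=17, β=-3; u≡7, v≡3 (mod 8); ε(u)ε(v)=1·1, αω(v)=17·1, βω(u)=-3·0; sum ≡ 0  ⇒  +1.
(a,b)_5: α=-1, u≡2; β=0, v≡3 (mod 5); (2|5)=-1, (3|5)=-1; sign (−1)^0·-1^0·-1^-1 = -1.
(a,b)_7: α=2, u≡2; β=-2, v≡5 (mod 7); (2|7)=+1, (5|7)=-1; sign (−1)^0·+1^-2·-1^2 = +1.
(-2210, 243542 / ℚ) ramifies at {5, 19}: a division algebra.

[5, 19]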